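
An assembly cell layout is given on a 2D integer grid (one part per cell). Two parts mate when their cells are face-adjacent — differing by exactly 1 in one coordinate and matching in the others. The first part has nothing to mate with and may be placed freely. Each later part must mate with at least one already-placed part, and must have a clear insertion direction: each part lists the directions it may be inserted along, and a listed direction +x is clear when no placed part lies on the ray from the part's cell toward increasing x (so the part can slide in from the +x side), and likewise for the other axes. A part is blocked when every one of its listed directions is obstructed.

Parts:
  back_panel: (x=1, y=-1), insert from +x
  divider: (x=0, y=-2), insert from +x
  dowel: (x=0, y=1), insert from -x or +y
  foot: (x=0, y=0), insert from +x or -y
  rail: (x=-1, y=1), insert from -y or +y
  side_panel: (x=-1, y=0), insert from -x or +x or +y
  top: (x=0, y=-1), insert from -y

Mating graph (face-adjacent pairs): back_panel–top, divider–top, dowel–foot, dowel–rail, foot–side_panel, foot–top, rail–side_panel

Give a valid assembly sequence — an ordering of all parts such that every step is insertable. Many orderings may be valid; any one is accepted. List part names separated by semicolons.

1. top@(0, -1) [-y clear] — {top}
2. divider@(0, -2) [+x clear] — {divider, top}
3. foot@(0, 0) [+x clear] — {divider, foot, top}
4. side_panel@(-1, 0) [-x clear] — {divider, foot, side_panel, top}
5. dowel@(0, 1) [-x clear] — {divider, dowel, foot, side_panel, top}
6. rail@(-1, 1) [+y clear] — {divider, dowel, foot, rail, side_panel, top}
7. back_panel@(1, -1) [+x clear] — {back_panel, divider, dowel, foot, rail, side_panel, top}

top; divider; foot; side_panel; dowel; rail; back_panel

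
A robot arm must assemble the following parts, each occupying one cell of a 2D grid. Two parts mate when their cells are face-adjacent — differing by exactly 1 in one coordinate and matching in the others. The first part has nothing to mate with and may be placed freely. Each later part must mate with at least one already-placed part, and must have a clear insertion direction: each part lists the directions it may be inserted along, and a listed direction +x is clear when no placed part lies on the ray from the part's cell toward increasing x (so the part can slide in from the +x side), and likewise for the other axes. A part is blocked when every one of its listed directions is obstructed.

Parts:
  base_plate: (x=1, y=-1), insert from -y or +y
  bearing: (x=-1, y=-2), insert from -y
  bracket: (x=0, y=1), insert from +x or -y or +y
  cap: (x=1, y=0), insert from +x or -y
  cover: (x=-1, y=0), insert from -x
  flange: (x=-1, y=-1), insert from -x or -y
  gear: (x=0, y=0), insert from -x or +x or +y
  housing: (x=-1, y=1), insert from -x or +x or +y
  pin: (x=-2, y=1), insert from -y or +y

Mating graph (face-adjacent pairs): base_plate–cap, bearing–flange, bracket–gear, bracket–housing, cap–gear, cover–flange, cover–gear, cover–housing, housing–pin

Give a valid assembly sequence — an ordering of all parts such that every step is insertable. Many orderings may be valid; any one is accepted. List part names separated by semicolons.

gear; bracket; housing; cover; flange; cap; base_plate; pin; bearing

1. gear@(0, 0) [-x clear] — {gear}
2. bracket@(0, 1) [+x clear] — {bracket, gear}
3. housing@(-1, 1) [-x clear] — {bracket, gear, housing}
4. cover@(-1, 0) [-x clear] — {bracket, cover, gear, housing}
5. flange@(-1, -1) [-x clear] — {bracket, cover, flange, gear, housing}
6. cap@(1, 0) [+x clear] — {bracket, cap, cover, flange, gear, housing}
7. base_plate@(1, -1) [-y clear] — {base_plate, bracket, cap, cover, flange, gear, housing}
8. pin@(-2, 1) [-y clear] — {base_plate, bracket, cap, cover, flange, gear, housing, pin}
9. bearing@(-1, -2) [-y clear] — {base_plate, bearing, bracket, cap, cover, flange, gear, housing, pin}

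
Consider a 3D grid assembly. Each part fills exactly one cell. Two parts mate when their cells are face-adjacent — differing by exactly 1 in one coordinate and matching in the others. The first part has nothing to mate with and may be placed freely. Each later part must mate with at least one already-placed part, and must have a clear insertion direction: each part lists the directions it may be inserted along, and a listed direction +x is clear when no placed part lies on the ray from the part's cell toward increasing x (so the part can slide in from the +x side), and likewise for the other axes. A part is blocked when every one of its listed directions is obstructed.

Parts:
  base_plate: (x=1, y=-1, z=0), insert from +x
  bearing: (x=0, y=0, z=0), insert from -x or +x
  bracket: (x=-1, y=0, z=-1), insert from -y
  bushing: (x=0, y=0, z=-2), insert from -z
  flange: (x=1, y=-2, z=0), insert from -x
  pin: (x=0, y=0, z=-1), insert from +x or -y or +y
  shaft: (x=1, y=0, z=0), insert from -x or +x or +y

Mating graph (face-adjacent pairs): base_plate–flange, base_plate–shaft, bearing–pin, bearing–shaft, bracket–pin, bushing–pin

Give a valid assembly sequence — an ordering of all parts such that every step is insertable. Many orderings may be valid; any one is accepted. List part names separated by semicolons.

1. bushing@(0, 0, -2) [-z clear] — {bushing}
2. pin@(0, 0, -1) [+x clear] — {bushing, pin}
3. bracket@(-1, 0, -1) [-y clear] — {bracket, bushing, pin}
4. bearing@(0, 0, 0) [-x clear] — {bearing, bracket, bushing, pin}
5. shaft@(1, 0, 0) [+x clear] — {bearing, bracket, bushing, pin, shaft}
6. base_plate@(1, -1, 0) [+x clear] — {base_plate, bearing, bracket, bushing, pin, shaft}
7. flange@(1, -2, 0) [-x clear] — {base_plate, bearing, bracket, bushing, flange, pin, shaft}

bushing; pin; bracket; bearing; shaft; base_plate; flange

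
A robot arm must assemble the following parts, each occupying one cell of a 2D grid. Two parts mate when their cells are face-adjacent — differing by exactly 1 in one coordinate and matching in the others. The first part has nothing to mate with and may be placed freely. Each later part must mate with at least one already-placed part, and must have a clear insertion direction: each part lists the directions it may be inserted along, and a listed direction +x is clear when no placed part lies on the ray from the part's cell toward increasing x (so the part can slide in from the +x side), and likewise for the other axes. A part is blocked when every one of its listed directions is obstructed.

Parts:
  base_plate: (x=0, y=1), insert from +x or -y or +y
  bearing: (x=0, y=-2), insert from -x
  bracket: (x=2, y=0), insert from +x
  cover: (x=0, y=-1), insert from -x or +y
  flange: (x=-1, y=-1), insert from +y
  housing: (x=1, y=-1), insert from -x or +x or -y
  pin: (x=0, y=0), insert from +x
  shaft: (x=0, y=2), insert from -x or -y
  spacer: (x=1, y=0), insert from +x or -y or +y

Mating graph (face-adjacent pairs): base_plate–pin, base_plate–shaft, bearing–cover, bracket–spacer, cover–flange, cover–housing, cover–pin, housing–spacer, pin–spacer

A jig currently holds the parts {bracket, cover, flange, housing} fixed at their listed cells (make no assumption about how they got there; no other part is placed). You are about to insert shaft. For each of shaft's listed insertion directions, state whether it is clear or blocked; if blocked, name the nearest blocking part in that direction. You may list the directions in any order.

-x: clear; -y: blocked by cover

-x: ray from shaft(0, 2) has no placed part ⇒ clear
-y: nearest on ray is cover@(0, -1) ⇒ blocked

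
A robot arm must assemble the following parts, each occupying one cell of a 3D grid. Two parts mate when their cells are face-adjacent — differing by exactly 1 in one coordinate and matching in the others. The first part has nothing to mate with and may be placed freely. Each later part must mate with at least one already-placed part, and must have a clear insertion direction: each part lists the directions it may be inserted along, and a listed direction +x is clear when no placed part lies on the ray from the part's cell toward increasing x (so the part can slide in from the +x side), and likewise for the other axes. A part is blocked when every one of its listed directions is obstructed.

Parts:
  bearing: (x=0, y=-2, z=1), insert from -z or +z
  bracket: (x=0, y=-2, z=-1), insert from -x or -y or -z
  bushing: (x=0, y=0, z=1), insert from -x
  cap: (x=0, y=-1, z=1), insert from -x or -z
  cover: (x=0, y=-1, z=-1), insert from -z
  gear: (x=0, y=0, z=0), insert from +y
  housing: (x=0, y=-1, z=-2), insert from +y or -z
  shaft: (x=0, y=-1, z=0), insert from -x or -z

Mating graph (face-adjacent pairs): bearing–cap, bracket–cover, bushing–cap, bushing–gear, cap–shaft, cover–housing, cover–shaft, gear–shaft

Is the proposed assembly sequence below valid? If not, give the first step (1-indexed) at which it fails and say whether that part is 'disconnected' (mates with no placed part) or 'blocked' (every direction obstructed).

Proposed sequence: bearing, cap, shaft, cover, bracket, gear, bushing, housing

1. bearing@(0, -2, 1) [-z clear] — {bearing}
2. cap@(0, -1, 1) [-x clear] — {bearing, cap}
3. shaft@(0, -1, 0) [-x clear] — {bearing, cap, shaft}
4. cover@(0, -1, -1) [-z clear] — {bearing, cap, cover, shaft}
5. bracket@(0, -2, -1) [-x clear] — {bearing, bracket, cap, cover, shaft}
6. gear@(0, 0, 0) [+y clear] — {bearing, bracket, cap, cover, gear, shaft}
7. bushing@(0, 0, 1) [-x clear] — {bearing, bracket, bushing, cap, cover, gear, shaft}
8. housing@(0, -1, -2) [+y clear] — {bearing, bracket, bushing, cap, cover, gear, housing, shaft}

Valid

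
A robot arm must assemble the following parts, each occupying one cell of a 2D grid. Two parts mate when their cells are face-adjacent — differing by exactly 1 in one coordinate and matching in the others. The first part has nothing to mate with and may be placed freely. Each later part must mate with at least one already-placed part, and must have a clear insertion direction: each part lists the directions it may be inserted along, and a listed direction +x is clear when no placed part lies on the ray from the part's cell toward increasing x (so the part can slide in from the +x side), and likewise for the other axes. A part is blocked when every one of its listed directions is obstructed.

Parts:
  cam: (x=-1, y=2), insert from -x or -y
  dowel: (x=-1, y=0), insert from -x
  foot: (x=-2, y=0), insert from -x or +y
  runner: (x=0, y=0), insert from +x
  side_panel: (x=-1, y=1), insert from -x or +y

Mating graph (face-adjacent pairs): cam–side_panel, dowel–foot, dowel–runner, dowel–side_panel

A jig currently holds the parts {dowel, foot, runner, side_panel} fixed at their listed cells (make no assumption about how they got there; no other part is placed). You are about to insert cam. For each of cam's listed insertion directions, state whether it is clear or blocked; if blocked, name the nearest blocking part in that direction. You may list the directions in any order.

-x: ray from cam(-1, 2) has no placed part ⇒ clear
-y: nearest on ray is side_panel@(-1, 1) ⇒ blocked

-x: clear; -y: blocked by side_panel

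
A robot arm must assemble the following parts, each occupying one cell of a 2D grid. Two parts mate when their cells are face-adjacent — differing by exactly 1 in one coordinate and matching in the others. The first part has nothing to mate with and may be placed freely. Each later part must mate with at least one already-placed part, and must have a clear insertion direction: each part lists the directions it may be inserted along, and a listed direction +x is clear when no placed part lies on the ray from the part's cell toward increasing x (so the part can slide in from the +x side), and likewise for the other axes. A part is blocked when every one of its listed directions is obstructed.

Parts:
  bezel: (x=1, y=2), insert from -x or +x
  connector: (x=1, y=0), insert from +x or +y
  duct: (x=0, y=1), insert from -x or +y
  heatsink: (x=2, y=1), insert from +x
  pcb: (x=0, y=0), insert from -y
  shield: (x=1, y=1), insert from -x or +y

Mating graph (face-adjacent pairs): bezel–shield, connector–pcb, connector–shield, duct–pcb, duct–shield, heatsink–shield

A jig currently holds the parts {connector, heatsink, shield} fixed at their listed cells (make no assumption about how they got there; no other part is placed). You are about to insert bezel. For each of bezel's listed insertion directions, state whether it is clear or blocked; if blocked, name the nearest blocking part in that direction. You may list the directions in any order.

+x: clear; -x: clear

-x: ray from bezel(1, 2) has no placed part ⇒ clear
+x: ray from bezel(1, 2) has no placed part ⇒ clear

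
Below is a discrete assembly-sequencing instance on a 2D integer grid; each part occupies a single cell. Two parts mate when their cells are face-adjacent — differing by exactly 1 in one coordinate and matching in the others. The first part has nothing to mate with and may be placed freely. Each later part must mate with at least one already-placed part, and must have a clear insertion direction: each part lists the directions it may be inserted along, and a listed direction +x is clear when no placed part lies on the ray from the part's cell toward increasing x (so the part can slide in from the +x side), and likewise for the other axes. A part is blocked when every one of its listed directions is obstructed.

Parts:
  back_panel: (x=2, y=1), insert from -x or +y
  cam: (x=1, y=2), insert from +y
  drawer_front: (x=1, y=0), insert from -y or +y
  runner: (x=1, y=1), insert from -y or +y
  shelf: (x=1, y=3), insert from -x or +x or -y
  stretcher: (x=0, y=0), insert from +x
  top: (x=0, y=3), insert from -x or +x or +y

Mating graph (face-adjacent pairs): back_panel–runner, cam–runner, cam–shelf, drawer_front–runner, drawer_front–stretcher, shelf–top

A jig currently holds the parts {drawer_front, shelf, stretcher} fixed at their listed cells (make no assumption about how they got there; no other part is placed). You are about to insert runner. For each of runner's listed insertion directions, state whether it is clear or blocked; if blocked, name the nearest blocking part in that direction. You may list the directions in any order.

+y: blocked by shelf; -y: blocked by drawer_front

-y: nearest on ray is drawer_front@(1, 0) ⇒ blocked
+y: nearest on ray is shelf@(1, 3) ⇒ blocked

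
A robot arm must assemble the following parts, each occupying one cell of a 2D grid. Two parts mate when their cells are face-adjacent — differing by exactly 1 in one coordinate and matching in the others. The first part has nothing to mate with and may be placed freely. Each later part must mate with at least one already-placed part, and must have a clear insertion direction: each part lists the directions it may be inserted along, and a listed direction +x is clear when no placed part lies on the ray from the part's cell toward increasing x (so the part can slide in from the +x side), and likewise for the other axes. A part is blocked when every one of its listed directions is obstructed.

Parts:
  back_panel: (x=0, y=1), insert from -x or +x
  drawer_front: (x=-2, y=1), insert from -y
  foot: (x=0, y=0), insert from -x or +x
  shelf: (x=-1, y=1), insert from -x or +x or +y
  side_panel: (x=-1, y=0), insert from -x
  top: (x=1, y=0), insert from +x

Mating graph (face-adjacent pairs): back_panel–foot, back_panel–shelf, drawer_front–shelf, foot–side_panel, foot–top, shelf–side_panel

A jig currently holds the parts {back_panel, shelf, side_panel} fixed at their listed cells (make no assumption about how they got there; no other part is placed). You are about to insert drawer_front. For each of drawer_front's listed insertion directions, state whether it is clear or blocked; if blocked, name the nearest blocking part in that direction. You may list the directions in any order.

-y: clear

-y: ray from drawer_front(-2, 1) has no placed part ⇒ clear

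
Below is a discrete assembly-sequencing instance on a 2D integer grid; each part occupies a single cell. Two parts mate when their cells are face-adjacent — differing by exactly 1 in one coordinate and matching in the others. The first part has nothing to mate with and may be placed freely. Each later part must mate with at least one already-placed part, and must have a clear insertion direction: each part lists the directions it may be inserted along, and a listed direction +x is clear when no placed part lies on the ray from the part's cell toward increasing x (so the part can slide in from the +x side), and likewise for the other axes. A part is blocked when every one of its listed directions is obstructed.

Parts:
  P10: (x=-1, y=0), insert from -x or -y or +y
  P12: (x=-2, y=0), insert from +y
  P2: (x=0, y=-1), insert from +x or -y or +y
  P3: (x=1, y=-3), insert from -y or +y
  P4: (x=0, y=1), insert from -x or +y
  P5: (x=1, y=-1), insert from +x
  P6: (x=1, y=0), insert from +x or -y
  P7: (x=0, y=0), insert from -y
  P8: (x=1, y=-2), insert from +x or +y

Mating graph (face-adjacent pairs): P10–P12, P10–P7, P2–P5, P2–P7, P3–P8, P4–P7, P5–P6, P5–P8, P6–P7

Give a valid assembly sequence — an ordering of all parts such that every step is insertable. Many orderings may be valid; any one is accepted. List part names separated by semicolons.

P3; P8; P5; P6; P7; P10; P2; P4; P12

1. P3@(1, -3) [-y clear] — {P3}
2. P8@(1, -2) [+x clear] — {P3, P8}
3. P5@(1, -1) [+x clear] — {P3, P5, P8}
4. P6@(1, 0) [+x clear] — {P3, P5, P6, P8}
5. P7@(0, 0) [-y clear] — {P3, P5, P6, P7, P8}
6. P10@(-1, 0) [-x clear] — {P10, P3, P5, P6, P7, P8}
7. P2@(0, -1) [-y clear] — {P10, P2, P3, P5, P6, P7, P8}
8. P4@(0, 1) [-x clear] — {P10, P2, P3, P4, P5, P6, P7, P8}
9. P12@(-2, 0) [+y clear] — {P10, P12, P2, P3, P4, P5, P6, P7, P8}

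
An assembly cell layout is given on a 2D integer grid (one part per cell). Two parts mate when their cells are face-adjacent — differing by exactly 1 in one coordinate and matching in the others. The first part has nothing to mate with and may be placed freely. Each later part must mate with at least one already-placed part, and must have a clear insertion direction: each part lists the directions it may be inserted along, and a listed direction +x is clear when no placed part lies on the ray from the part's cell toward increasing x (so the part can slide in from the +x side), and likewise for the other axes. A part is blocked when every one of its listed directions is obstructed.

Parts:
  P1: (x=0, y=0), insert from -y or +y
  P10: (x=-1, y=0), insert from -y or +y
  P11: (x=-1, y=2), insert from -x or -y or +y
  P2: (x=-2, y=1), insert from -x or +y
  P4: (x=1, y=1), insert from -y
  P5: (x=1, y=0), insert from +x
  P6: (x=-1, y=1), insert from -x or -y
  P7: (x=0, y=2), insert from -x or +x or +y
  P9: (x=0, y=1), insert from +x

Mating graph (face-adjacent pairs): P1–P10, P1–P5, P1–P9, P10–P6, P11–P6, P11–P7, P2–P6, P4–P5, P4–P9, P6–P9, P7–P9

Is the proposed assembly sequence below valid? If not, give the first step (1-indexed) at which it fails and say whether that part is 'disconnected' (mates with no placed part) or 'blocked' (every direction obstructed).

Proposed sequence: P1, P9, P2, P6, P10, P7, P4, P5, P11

1. P1@(0, 0) [-y clear] — {P1}
2. P9@(0, 1) [+x clear] — {P1, P9}
3. P2@(-2, 1) — no placed neighbour ⇒ disconnected

Invalid at step 3 (disconnected)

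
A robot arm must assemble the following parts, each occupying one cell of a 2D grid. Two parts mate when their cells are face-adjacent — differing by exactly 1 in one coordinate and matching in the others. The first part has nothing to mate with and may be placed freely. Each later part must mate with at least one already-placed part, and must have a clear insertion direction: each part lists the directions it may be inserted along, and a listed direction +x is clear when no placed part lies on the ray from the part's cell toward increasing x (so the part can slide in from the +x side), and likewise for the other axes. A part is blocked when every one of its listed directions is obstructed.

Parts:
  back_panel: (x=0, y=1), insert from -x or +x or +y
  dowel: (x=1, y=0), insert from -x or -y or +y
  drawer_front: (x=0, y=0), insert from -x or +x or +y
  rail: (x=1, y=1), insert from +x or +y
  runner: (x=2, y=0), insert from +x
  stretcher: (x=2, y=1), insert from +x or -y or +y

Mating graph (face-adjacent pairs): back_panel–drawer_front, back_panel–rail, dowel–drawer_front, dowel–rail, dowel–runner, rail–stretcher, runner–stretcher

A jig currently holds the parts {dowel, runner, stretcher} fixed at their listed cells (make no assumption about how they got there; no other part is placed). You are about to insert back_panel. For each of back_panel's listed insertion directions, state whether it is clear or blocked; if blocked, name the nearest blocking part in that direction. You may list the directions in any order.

-x: ray from back_panel(0, 1) has no placed part ⇒ clear
+x: nearest on ray is stretcher@(2, 1) ⇒ blocked
+y: ray from back_panel(0, 1) has no placed part ⇒ clear

+x: blocked by stretcher; +y: clear; -x: clear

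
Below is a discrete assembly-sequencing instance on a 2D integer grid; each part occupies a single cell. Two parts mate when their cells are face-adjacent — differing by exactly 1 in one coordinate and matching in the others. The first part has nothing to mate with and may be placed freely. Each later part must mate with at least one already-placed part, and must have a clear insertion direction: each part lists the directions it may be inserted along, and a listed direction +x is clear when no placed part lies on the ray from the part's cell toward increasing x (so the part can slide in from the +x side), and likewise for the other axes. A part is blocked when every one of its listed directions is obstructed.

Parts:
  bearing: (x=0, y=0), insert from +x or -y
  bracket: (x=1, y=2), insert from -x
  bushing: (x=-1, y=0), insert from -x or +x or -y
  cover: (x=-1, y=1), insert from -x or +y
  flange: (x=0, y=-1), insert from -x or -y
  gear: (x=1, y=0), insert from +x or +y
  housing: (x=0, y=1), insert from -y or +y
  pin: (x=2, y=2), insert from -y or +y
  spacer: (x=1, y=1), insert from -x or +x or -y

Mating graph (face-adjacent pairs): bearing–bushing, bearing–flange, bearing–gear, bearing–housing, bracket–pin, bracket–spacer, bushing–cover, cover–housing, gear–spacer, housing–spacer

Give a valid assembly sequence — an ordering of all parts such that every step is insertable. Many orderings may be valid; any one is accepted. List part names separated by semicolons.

flange; bearing; gear; bushing; cover; housing; spacer; bracket; pin

1. flange@(0, -1) [-x clear] — {flange}
2. bearing@(0, 0) [+x clear] — {bearing, flange}
3. gear@(1, 0) [+x clear] — {bearing, flange, gear}
4. bushing@(-1, 0) [-x clear] — {bearing, bushing, flange, gear}
5. cover@(-1, 1) [-x clear] — {bearing, bushing, cover, flange, gear}
6. housing@(0, 1) [+y clear] — {bearing, bushing, cover, flange, gear, housing}
7. spacer@(1, 1) [+x clear] — {bearing, bushing, cover, flange, gear, housing, spacer}
8. bracket@(1, 2) [-x clear] — {bearing, bracket, bushing, cover, flange, gear, housing, spacer}
9. pin@(2, 2) [-y clear] — {bearing, bracket, bushing, cover, flange, gear, housing, pin, spacer}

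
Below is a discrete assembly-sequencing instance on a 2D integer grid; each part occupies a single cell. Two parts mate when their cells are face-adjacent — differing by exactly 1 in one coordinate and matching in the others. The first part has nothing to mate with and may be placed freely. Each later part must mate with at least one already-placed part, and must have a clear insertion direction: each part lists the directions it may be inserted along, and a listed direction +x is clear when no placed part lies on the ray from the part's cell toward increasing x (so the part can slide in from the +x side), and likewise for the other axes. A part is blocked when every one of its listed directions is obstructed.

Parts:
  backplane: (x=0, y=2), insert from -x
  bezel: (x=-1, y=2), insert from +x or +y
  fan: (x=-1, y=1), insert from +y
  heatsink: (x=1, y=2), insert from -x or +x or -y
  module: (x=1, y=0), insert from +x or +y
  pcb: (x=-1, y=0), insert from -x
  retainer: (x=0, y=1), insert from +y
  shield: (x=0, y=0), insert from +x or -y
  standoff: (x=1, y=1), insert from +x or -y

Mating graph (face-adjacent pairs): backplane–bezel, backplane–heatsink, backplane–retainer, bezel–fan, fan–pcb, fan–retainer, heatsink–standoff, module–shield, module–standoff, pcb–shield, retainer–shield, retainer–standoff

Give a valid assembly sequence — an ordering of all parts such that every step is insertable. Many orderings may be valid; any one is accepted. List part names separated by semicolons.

pcb; shield; retainer; module; fan; standoff; heatsink; backplane; bezel

1. pcb@(-1, 0) [-x clear] — {pcb}
2. shield@(0, 0) [+x clear] — {pcb, shield}
3. retainer@(0, 1) [+y clear] — {pcb, retainer, shield}
4. module@(1, 0) [+x clear] — {module, pcb, retainer, shield}
5. fan@(-1, 1) [+y clear] — {fan, module, pcb, retainer, shield}
6. standoff@(1, 1) [+x clear] — {fan, module, pcb, retainer, shield, standoff}
7. heatsink@(1, 2) [-x clear] — {fan, heatsink, module, pcb, retainer, shield, standoff}
8. backplane@(0, 2) [-x clear] — {backplane, fan, heatsink, module, pcb, retainer, shield, standoff}
9. bezel@(-1, 2) [+y clear] — {backplane, bezel, fan, heatsink, module, pcb, retainer, shield, standoff}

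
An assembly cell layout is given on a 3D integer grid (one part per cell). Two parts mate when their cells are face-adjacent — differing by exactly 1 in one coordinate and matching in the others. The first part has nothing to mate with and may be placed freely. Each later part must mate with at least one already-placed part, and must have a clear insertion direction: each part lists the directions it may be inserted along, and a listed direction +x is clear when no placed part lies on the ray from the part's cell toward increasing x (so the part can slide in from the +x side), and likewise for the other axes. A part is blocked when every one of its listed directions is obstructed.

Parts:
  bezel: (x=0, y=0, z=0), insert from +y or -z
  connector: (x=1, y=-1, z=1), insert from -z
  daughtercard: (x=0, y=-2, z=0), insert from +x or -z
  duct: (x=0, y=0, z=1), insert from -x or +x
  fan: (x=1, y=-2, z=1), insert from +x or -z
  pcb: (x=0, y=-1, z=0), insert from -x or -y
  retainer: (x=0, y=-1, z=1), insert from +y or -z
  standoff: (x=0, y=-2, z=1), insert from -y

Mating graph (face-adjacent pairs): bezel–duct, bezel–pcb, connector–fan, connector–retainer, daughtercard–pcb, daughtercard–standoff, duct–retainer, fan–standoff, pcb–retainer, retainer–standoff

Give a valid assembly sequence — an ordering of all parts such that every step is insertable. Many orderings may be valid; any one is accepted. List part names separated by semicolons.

fan; connector; standoff; retainer; pcb; bezel; duct; daughtercard

1. fan@(1, -2, 1) [+x clear] — {fan}
2. connector@(1, -1, 1) [-z clear] — {connector, fan}
3. standoff@(0, -2, 1) [-y clear] — {connector, fan, standoff}
4. retainer@(0, -1, 1) [+y clear] — {connector, fan, retainer, standoff}
5. pcb@(0, -1, 0) [-x clear] — {connector, fan, pcb, retainer, standoff}
6. bezel@(0, 0, 0) [+y clear] — {bezel, connector, fan, pcb, retainer, standoff}
7. duct@(0, 0, 1) [-x clear] — {bezel, connector, duct, fan, pcb, retainer, standoff}
8. daughtercard@(0, -2, 0) [+x clear] — {bezel, connector, daughtercard, duct, fan, pcb, retainer, standoff}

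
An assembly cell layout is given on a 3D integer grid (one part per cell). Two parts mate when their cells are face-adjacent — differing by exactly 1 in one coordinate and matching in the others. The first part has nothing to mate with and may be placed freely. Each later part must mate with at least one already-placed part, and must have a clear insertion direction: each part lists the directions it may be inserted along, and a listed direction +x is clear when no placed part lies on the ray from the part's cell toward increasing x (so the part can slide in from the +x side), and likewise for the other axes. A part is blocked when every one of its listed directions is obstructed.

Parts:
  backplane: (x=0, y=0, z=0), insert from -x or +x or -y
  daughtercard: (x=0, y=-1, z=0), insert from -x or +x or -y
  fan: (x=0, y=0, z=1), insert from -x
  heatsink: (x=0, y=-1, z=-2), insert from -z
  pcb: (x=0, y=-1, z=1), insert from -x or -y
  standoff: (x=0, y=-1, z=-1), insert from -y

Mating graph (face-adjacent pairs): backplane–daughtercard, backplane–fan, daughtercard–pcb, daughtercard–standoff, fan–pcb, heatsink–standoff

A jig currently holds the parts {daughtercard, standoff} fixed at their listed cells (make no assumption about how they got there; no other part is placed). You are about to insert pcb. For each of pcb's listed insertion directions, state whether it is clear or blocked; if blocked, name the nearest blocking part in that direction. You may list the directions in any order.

-x: ray from pcb(0, -1, 1) has no placed part ⇒ clear
-y: ray from pcb(0, -1, 1) has no placed part ⇒ clear

-x: clear; -y: clear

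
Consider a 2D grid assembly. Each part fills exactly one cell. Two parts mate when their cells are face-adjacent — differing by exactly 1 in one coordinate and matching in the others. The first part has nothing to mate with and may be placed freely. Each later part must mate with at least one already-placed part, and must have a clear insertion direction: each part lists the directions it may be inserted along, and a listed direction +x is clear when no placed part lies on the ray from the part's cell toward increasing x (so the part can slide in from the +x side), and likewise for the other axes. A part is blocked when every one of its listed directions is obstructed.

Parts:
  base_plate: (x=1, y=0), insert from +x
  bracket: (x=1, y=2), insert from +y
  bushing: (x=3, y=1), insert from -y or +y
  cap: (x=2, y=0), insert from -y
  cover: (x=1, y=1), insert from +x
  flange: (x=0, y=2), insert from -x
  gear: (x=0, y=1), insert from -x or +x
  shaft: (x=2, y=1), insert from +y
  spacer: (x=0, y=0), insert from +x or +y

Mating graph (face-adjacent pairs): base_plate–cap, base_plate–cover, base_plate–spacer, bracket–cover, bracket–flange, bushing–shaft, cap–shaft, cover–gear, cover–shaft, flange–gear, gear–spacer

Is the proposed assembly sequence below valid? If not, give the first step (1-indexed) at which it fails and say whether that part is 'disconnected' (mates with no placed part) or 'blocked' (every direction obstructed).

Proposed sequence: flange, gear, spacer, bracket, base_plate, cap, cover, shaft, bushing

Valid

1. flange@(0, 2) [-x clear] — {flange}
2. gear@(0, 1) [-x clear] — {flange, gear}
3. spacer@(0, 0) [+x clear] — {flange, gear, spacer}
4. bracket@(1, 2) [+y clear] — {bracket, flange, gear, spacer}
5. base_plate@(1, 0) [+x clear] — {base_plate, bracket, flange, gear, spacer}
6. cap@(2, 0) [-y clear] — {base_plate, bracket, cap, flange, gear, spacer}
7. cover@(1, 1) [+x clear] — {base_plate, bracket, cap, cover, flange, gear, spacer}
8. shaft@(2, 1) [+y clear] — {base_plate, bracket, cap, cover, flange, gear, shaft, spacer}
9. bushing@(3, 1) [-y clear] — {base_plate, bracket, bushing, cap, cover, flange, gear, shaft, spacer}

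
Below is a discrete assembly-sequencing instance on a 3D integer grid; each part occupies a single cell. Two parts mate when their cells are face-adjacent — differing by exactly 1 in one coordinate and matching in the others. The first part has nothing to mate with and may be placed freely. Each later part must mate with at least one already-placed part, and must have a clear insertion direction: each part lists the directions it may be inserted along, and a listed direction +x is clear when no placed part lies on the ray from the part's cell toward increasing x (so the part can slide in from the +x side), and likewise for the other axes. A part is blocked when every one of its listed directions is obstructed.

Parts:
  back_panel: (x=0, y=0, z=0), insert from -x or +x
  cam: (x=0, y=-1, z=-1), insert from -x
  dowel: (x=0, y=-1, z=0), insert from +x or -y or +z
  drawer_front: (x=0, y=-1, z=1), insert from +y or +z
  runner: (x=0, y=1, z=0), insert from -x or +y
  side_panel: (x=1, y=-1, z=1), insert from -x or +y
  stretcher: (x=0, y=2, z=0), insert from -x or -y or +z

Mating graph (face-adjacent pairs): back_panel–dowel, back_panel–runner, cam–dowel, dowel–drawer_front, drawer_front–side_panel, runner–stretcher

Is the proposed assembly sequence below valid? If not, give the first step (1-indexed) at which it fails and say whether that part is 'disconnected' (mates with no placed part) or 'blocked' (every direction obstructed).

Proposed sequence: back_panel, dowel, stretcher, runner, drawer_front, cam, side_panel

Invalid at step 3 (disconnected)

1. back_panel@(0, 0, 0) [-x clear] — {back_panel}
2. dowel@(0, -1, 0) [+x clear] — {back_panel, dowel}
3. stretcher@(0, 2, 0) — no placed neighbour ⇒ disconnected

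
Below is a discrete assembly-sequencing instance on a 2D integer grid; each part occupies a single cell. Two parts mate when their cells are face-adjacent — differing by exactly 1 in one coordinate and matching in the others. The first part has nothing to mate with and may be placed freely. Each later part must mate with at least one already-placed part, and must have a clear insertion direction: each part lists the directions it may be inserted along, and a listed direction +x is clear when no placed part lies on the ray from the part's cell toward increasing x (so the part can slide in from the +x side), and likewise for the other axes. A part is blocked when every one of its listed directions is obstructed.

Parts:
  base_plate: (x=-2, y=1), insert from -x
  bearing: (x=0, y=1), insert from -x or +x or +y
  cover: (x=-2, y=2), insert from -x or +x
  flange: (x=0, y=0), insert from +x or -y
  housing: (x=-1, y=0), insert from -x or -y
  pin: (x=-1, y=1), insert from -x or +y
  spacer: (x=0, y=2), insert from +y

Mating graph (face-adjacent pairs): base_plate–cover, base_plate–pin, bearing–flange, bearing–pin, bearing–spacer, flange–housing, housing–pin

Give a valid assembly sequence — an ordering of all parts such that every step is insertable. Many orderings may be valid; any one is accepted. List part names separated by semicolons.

flange; bearing; spacer; housing; pin; base_plate; cover

1. flange@(0, 0) [+x clear] — {flange}
2. bearing@(0, 1) [-x clear] — {bearing, flange}
3. spacer@(0, 2) [+y clear] — {bearing, flange, spacer}
4. housing@(-1, 0) [-x clear] — {bearing, flange, housing, spacer}
5. pin@(-1, 1) [-x clear] — {bearing, flange, housing, pin, spacer}
6. base_plate@(-2, 1) [-x clear] — {base_plate, bearing, flange, housing, pin, spacer}
7. cover@(-2, 2) [-x clear] — {base_plate, bearing, cover, flange, housing, pin, spacer}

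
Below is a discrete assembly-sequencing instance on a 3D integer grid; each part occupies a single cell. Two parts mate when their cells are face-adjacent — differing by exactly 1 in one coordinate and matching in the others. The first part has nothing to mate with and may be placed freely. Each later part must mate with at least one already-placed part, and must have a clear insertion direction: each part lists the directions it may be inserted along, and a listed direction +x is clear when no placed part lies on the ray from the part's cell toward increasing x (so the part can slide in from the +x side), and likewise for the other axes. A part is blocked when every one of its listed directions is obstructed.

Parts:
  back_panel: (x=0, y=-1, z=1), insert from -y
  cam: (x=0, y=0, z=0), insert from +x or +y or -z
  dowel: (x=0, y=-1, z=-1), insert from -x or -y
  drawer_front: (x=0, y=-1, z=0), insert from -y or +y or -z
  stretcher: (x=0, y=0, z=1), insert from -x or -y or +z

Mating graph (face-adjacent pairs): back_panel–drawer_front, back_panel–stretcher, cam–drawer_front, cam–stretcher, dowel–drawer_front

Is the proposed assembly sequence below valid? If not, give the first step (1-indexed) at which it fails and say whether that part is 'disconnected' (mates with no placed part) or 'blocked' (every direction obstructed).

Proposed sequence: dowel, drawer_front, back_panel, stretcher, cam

Valid

1. dowel@(0, -1, -1) [-x clear] — {dowel}
2. drawer_front@(0, -1, 0) [-y clear] — {dowel, drawer_front}
3. back_panel@(0, -1, 1) [-y clear] — {back_panel, dowel, drawer_front}
4. stretcher@(0, 0, 1) [-x clear] — {back_panel, dowel, drawer_front, stretcher}
5. cam@(0, 0, 0) [+x clear] — {back_panel, cam, dowel, drawer_front, stretcher}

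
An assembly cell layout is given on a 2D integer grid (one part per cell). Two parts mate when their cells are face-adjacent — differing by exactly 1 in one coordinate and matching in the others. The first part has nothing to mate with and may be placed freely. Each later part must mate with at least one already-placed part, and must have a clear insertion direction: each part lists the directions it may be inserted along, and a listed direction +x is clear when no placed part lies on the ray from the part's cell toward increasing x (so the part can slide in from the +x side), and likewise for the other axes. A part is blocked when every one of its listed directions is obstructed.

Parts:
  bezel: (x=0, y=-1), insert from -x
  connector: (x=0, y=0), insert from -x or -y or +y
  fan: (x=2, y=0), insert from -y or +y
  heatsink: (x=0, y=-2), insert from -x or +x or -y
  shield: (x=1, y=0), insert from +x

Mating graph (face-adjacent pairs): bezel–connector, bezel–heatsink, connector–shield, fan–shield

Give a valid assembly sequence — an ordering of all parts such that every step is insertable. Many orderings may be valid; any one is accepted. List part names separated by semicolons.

1. connector@(0, 0) [-x clear] — {connector}
2. bezel@(0, -1) [-x clear] — {bezel, connector}
3. heatsink@(0, -2) [-x clear] — {bezel, connector, heatsink}
4. shield@(1, 0) [+x clear] — {bezel, connector, heatsink, shield}
5. fan@(2, 0) [-y clear] — {bezel, connector, fan, heatsink, shield}

connector; bezel; heatsink; shield; fan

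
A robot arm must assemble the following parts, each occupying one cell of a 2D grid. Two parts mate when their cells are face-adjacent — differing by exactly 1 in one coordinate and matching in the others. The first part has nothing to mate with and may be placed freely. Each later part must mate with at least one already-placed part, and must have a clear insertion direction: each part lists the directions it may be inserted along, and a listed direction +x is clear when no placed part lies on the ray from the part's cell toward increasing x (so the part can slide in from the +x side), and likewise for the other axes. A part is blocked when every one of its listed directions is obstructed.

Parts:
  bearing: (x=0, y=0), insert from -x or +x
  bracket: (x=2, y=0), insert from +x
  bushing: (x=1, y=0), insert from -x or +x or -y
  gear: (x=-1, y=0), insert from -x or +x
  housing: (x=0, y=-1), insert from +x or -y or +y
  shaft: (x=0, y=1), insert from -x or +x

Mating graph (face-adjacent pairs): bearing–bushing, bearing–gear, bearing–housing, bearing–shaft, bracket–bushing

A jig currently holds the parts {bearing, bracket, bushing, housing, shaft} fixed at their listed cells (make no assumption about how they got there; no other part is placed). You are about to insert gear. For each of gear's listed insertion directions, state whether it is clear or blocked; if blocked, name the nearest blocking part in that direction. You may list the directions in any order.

-x: ray from gear(-1, 0) has no placed part ⇒ clear
+x: nearest on ray is bearing@(0, 0) ⇒ blocked

+x: blocked by bearing; -x: clear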